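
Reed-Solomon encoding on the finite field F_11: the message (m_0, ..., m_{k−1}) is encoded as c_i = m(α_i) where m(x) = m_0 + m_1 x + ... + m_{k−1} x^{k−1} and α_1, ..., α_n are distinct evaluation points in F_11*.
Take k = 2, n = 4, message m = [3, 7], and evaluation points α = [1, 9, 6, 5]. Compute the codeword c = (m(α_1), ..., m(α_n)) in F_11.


c = [10, 0, 1, 5]

Message polynomial: m(x) = 3 + 7·x (mod 11).
For each evaluation point α_i, compute m(α_i) mod 11:
  α_1 = 1: Horner steps 7 → 10, so m(1) = 10.
  α_2 = 9: Horner steps 7 → 0, so m(9) = 0.
  α_3 = 6: Horner steps 7 → 1, so m(6) = 1.
  α_4 = 5: Horner steps 7 → 5, so m(5) = 5.
Codeword c = [10, 0, 1, 5] ∈ F_11^4.


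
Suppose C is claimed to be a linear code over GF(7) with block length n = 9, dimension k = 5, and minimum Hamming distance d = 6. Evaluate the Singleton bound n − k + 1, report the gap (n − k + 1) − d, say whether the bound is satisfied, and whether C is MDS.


Singleton RHS = n − k + 1 = 5, slack = -1, bound violated (no such code; not MDS).

Singleton bound: d ≤ n − k + 1.
Here n = 9, k = 5, so n − k + 1 = 5.
Given d = 6, check d ≤ 5: NO.
Slack = (n − k + 1) − d = -1.
The slack is negative: d = 6 exceeds n − k + 1 = 5 by 1, so the Singleton bound is violated and no linear [9, 5, 6]_7 code can exist. In particular it is not MDS (MDS requires d = n − k + 1 exactly).
Description: the claimed parameters are [9, 5, 6]_7; such a code would be impossible (violates the Singleton bound).


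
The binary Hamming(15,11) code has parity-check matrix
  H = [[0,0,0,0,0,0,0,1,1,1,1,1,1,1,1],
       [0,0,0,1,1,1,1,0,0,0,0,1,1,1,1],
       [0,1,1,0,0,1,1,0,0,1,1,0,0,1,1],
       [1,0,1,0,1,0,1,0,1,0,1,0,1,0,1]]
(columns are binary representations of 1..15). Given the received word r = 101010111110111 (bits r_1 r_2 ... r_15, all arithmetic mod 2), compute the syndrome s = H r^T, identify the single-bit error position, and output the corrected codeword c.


s = (1, 1, 0, 0)^T, error position = 12, corrected codeword c = 101010111111111

Compute s = H r^T mod 2 one row at a time:
  s_1 = 1 + 1 + 1 + 1 + 0 + 1 + 1 + 1 = 7 ≡ 1 (mod 2).
  s_2 = 0 + 1 + 0 + 1 + 0 + 1 + 1 + 1 = 5 ≡ 1 (mod 2).
  s_3 = 0 + 1 + 0 + 1 + 1 + 1 + 1 + 1 = 6 ≡ 0 (mod 2).
  s_4 = 1 + 1 + 1 + 1 + 1 + 1 + 1 + 1 = 8 ≡ 0 (mod 2).
s = (1, 1, 0, 0)^T — this equals column 12 of H (binary 1100), so error is at position 12.
Correct: flip bit 12 of r = 101010111110111 to get c = 101010111111111.


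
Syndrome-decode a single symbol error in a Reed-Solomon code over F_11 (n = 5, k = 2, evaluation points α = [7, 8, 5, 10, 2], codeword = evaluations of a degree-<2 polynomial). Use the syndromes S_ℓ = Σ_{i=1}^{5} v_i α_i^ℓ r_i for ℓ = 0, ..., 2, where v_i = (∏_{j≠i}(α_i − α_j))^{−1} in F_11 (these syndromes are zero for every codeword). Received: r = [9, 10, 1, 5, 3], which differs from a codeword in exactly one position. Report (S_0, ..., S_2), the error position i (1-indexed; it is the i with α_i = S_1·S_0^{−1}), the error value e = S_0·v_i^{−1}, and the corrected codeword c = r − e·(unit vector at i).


S = (3, 10, 4), error at position 1, error magnitude e = 2, c = [7, 10, 1, 5, 3].

Step 1: column multipliers v_i = (∏_{j≠i}(α_i − α_j))^{−1} mod 11.
  i = 1 (α = 7): (7−8)(7−5)(7−10)(7−2) = (−1)·2·(−3)·5 = 30 ≡ 8, so v_1 = 8^{−1} = 7 (mod 11).
  i = 2 (α = 8): (8−7)(8−5)(8−10)(8−2) = 1·3·(−2)·6 = −36 ≡ 8, so v_2 = 8^{−1} = 7 (mod 11).
  i = 3 (α = 5): (5−7)(5−8)(5−10)(5−2) = (−2)·(−3)·(−5)·3 = −90 ≡ 9, so v_3 = 9^{−1} = 5 (mod 11).
  i = 4 (α = 10): (10−7)(10−8)(10−5)(10−2) = 3·2·5·8 = 240 ≡ 9, so v_4 = 9^{−1} = 5 (mod 11).
  i = 5 (α = 2): (2−7)(2−8)(2−5)(2−10) = (−5)·(−6)·(−3)·(−8) = 720 ≡ 5, so v_5 = 5^{−1} = 9 (mod 11).
  v = [7, 7, 5, 5, 9].
Step 2: syndromes of r = [9, 10, 1, 5, 3] (all sums mod 11).
  S_0 = Σ v_i r_i = 7·9 + 7·10 + 5·1 + 5·5 + 9·3 = 190 ≡ 3.
  S_1 = Σ v_i α_i r_i = 7·7·9 + 7·8·10 + 5·5·1 + 5·10·5 + 9·2·3 = 1330 ≡ 10.
  α_i^2 mod 11 = [5, 9, 3, 1, 4].
  S_2 = Σ v_i α_i^2 r_i = 7·5·9 + 7·9·10 + 5·3·1 + 5·1·5 + 9·4·3 = 1093 ≡ 4.
  S = (3, 10, 4) ≠ 0, so r is not a codeword (an error is present).
Step 3: locate the error. For a single error e at position i, S_ℓ = v_i·e·α_i^ℓ, so α_err = S_1/S_0.
  S_0^{−1} = 3^{−1} = 4 (mod 11), so α_err = 10·4 = 40 ≡ 7 = α_1. Error position i = 1.
  Consistency check: S_2/S_1 = 4·10 = 40 ≡ 7 = α_err ✓ (single-error assumption holds).
Step 4: error magnitude e = S_0/v_1 = S_0·∏_{j≠1}(α_1 − α_j) = 3·8 = 24 ≡ 2 (mod 11).
Step 5: correct position 1: c_1 = r_1 − e = 9 − 2 ≡ 7 (mod 11). Hence c = [7, 10, 1, 5, 3].
  Check: interpolating c through the α_i gives m(x) = 8 + 3·x (degree < 2) with m(α_i) = c_i for every i, so c is indeed a codeword.


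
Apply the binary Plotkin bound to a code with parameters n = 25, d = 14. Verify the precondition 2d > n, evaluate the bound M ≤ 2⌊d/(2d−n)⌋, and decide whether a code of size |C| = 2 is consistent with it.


Plotkin bound M ≤ 8; given |C| = 2 ≤ bound (satisfied).

Check applicability: 2d = 28, n = 25.
2d − n = 3 > 0, so Plotkin applies.
Compute d/(2d−n) = 14/3 ≈ 4.6667.
⌊d/(2d−n)⌋ = 4.
Plotkin bound: M ≤ 2·4 = 8.
Given |C| = 2, check: satisfied.
This |C| is below the Plotkin bound.


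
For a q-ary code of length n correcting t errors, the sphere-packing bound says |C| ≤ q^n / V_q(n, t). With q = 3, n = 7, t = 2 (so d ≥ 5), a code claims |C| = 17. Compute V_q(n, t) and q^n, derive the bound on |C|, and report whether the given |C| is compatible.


V_q(n, t) = 99, q^n = 2187, Hamming bound = 22, |C| = 17 ≤ bound (satisfied).

Step 1: Compute V_q(n, t) = Σ_{j=0}^2 C(n, j) (q−1)^j.
  j = 0: C(7,0)·(2)^0 = 1·1 = 1.
  j = 1: C(7,1)·(2)^1 = 7·2 = 14.
  j = 2: C(7,2)·(2)^2 = 21·4 = 84.
  V_q(n, t) = 1 + 14 + 84 = 99.
Step 2: q^n = 3^7 = 2187.
Step 3: Hamming bound ⌊q^n / V_q(n,t)⌋ = ⌊2187/99⌋ = 22.
Step 4: Compare |C| = 17 to 22: satisfied.
The claimed |C| lies below the Hamming bound.


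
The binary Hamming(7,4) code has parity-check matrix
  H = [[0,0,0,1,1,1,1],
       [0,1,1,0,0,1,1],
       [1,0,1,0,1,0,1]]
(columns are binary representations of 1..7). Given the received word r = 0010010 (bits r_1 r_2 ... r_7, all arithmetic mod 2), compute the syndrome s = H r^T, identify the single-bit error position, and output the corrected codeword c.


s = (1, 0, 1)^T, error position = 5, corrected codeword c = 0010110

Compute s = H r^T mod 2 one row at a time:
  s_1 = 0 + 0 + 1 + 0 = 1 ≡ 1 (mod 2).
  s_2 = 0 + 1 + 1 + 0 = 2 ≡ 0 (mod 2).
  s_3 = 0 + 1 + 0 + 0 = 1 ≡ 1 (mod 2).
s = (1, 0, 1)^T — this equals column 5 of H (binary 101), so error is at position 5.
Correct: flip bit 5 of r = 0010010 to get c = 0010110.


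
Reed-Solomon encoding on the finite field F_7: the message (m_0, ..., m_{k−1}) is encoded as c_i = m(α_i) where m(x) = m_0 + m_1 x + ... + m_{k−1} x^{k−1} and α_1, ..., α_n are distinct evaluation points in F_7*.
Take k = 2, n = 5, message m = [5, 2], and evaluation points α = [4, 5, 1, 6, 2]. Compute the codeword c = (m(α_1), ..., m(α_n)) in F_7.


c = [6, 1, 0, 3, 2]

Message polynomial: m(x) = 5 + 2·x (mod 7).
For each evaluation point α_i, compute m(α_i) mod 7:
  α_1 = 4: Horner steps 2 → 6, so m(4) = 6.
  α_2 = 5: Horner steps 2 → 1, so m(5) = 1.
  α_3 = 1: Horner steps 2 → 0, so m(1) = 0.
  α_4 = 6: Horner steps 2 → 3, so m(6) = 3.
  α_5 = 2: Horner steps 2 → 2, so m(2) = 2.
Codeword c = [6, 1, 0, 3, 2] ∈ F_7^5.


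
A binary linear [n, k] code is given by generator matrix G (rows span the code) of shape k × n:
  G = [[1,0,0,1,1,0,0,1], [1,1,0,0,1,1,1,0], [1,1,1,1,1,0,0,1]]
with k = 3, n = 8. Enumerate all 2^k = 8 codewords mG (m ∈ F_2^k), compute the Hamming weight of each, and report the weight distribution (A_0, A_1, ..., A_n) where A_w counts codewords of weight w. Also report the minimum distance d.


Weight distribution: A_0 = 1, A_2 = 1, A_4 = 1, A_5 = 4, A_6 = 1. Minimum distance d = 2.

Enumerate all 2^3 = 8 messages m ∈ F_2^3.
For each, compute codeword c = mG in F_2^8, then tally its weight.
  m = 000 → c = 00000000, weight = 0.
  m = 100 → c = 10011001, weight = 4.
  m = 010 → c = 11001110, weight = 5.
  m = 110 → c = 01010111, weight = 5.
  m = 001 → c = 11111001, weight = 6.
  m = 101 → c = 01100000, weight = 2.
  m = 011 → c = 00110111, weight = 5.
  m = 111 → c = 10101110, weight = 5.
Tally weights:
  weight 0: 1 codewords.
  weight 2: 1 codewords.
  weight 4: 1 codewords.
  weight 5: 4 codewords.
  weight 6: 1 codewords.
Minimum distance d = smallest w > 0 with A_w > 0 = 2.
Sanity: Σ A_w = 8 = 2^3 = 8 ✓.


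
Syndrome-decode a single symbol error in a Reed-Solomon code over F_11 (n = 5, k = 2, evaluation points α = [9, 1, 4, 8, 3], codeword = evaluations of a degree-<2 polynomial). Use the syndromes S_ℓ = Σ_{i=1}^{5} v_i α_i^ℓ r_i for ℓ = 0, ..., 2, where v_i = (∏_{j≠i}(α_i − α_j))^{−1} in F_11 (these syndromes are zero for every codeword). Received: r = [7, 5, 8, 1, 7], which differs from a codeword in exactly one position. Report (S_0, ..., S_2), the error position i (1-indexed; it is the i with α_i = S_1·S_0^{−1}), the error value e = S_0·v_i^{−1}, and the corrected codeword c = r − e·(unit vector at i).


S = (3, 5, 1), error at position 1, error magnitude e = 5, c = [2, 5, 8, 1, 7].

Step 1: column multipliers v_i = (∏_{j≠i}(α_i − α_j))^{−1} mod 11.
  i = 1 (α = 9): (9−1)(9−4)(9−8)(9−3) = 8·5·1·6 = 240 ≡ 9, so v_1 = 9^{−1} = 5 (mod 11).
  i = 2 (α = 1): (1−9)(1−4)(1−8)(1−3) = (−8)·(−3)·(−7)·(−2) = 336 ≡ 6, so v_2 = 6^{−1} = 2 (mod 11).
  i = 3 (α = 4): (4−9)(4−1)(4−8)(4−3) = (−5)·3·(−4)·1 = 60 ≡ 5, so v_3 = 5^{−1} = 9 (mod 11).
  i = 4 (α = 8): (8−9)(8−1)(8−4)(8−3) = (−1)·7·4·5 = −140 ≡ 3, so v_4 = 3^{−1} = 4 (mod 11).
  i = 5 (α = 3): (3−9)(3−1)(3−4)(3−8) = (−6)·2·(−1)·(−5) = −60 ≡ 6, so v_5 = 6^{−1} = 2 (mod 11).
  v = [5, 2, 9, 4, 2].
Step 2: syndromes of r = [7, 5, 8, 1, 7] (all sums mod 11).
  S_0 = Σ v_i r_i = 5·7 + 2·5 + 9·8 + 4·1 + 2·7 = 135 ≡ 3.
  S_1 = Σ v_i α_i r_i = 5·9·7 + 2·1·5 + 9·4·8 + 4·8·1 + 2·3·7 = 687 ≡ 5.
  α_i^2 mod 11 = [4, 1, 5, 9, 9].
  S_2 = Σ v_i α_i^2 r_i = 5·4·7 + 2·1·5 + 9·5·8 + 4·9·1 + 2·9·7 = 672 ≡ 1.
  S = (3, 5, 1) ≠ 0, so r is not a codeword (an error is present).
Step 3: locate the error. For a single error e at position i, S_ℓ = v_i·e·α_i^ℓ, so α_err = S_1/S_0.
  S_0^{−1} = 3^{−1} = 4 (mod 11), so α_err = 5·4 = 20 ≡ 9 = α_1. Error position i = 1.
  Consistency check: S_2/S_1 = 1·9 = 9 ≡ 9 = α_err ✓ (single-error assumption holds).
Step 4: error magnitude e = S_0/v_1 = S_0·∏_{j≠1}(α_1 − α_j) = 3·9 = 27 ≡ 5 (mod 11).
Step 5: correct position 1: c_1 = r_1 − e = 7 − 5 ≡ 2 (mod 11). Hence c = [2, 5, 8, 1, 7].
  Check: interpolating c through the α_i gives m(x) = 4 + 1·x (degree < 2) with m(α_i) = c_i for every i, so c is indeed a codeword.


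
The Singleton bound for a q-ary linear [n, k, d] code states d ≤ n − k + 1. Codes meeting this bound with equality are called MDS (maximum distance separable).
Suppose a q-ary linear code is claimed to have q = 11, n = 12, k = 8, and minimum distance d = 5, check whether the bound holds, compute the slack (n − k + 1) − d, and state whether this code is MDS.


Singleton RHS = n − k + 1 = 5, slack = 0, bound satisfied, MDS.

Singleton bound: d ≤ n − k + 1.
Here n = 12, k = 8, so n − k + 1 = 5.
Given d = 5, check d ≤ 5: YES.
Slack = (n − k + 1) − d = 0.
The code is MDS (slack = 0).
Description: the claimed parameters are [12, 8, 5]_11; such a code would be MDS (meets Singleton bound).


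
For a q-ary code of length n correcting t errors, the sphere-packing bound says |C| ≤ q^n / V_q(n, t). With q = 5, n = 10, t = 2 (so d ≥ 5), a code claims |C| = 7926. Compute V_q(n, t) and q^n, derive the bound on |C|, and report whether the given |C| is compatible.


V_q(n, t) = 761, q^n = 9765625, Hamming bound = 12832, |C| = 7926 ≤ bound (satisfied).

Step 1: Compute V_q(n, t) = Σ_{j=0}^2 C(n, j) (q−1)^j.
  j = 0: C(10,0)·(4)^0 = 1·1 = 1.
  j = 1: C(10,1)·(4)^1 = 10·4 = 40.
  j = 2: C(10,2)·(4)^2 = 45·16 = 720.
  V_q(n, t) = 1 + 40 + 720 = 761.
Step 2: q^n = 5^10 = 9765625.
Step 3: Hamming bound ⌊q^n / V_q(n,t)⌋ = ⌊9765625/761⌋ = 12832.
Step 4: Compare |C| = 7926 to 12832: satisfied.
The claimed |C| lies below the Hamming bound.


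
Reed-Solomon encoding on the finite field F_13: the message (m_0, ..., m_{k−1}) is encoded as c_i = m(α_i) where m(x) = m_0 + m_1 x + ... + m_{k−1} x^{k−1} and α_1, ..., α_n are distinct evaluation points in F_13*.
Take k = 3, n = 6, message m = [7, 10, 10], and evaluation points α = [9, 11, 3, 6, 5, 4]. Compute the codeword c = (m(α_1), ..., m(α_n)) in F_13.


c = [10, 1, 10, 11, 8, 12]

Message polynomial: m(x) = 7 + 10·x + 10·x^2 (mod 13).
For each evaluation point α_i, compute m(α_i) mod 13:
  α_1 = 9: Horner steps 10 → 9 → 10, so m(9) = 10.
  α_2 = 11: Horner steps 10 → 3 → 1, so m(11) = 1.
  α_3 = 3: Horner steps 10 → 1 → 10, so m(3) = 10.
  α_4 = 6: Horner steps 10 → 5 → 11, so m(6) = 11.
  α_5 = 5: Horner steps 10 → 8 → 8, so m(5) = 8.
  α_6 = 4: Horner steps 10 → 11 → 12, so m(4) = 12.
Codeword c = [10, 1, 10, 11, 8, 12] ∈ F_13^6.


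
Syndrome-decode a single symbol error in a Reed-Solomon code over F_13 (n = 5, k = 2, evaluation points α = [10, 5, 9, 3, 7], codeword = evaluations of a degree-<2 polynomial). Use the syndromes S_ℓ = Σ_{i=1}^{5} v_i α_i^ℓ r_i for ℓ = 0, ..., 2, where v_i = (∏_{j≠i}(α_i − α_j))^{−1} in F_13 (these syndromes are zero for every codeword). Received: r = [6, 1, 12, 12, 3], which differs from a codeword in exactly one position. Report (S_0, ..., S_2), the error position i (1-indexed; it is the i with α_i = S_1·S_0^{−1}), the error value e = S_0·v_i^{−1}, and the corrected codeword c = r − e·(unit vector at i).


S = (5, 6, 2), error at position 3, error magnitude e = 7, c = [6, 1, 5, 12, 3].

Step 1: column multipliers v_i = (∏_{j≠i}(α_i − α_j))^{−1} mod 13.
  i = 1 (α = 10): (10−5)(10−9)(10−3)(10−7) = 5·1·7·3 = 105 ≡ 1, so v_1 = 1^{−1} = 1 (mod 13).
  i = 2 (α = 5): (5−10)(5−9)(5−3)(5−7) = (−5)·(−4)·2·(−2) = −80 ≡ 11, so v_2 = 11^{−1} = 6 (mod 13).
  i = 3 (α = 9): (9−10)(9−5)(9−3)(9−7) = (−1)·4·6·2 = −48 ≡ 4, so v_3 = 4^{−1} = 10 (mod 13).
  i = 4 (α = 3): (3−10)(3−5)(3−9)(3−7) = (−7)·(−2)·(−6)·(−4) = 336 ≡ 11, so v_4 = 11^{−1} = 6 (mod 13).
  i = 5 (α = 7): (7−10)(7−5)(7−9)(7−3) = (−3)·2·(−2)·4 = 48 ≡ 9, so v_5 = 9^{−1} = 3 (mod 13).
  v = [1, 6, 10, 6, 3].
Step 2: syndromes of r = [6, 1, 12, 12, 3] (all sums mod 13).
  S_0 = Σ v_i r_i = 1·6 + 6·1 + 10·12 + 6·12 + 3·3 = 213 ≡ 5.
  S_1 = Σ v_i α_i r_i = 1·10·6 + 6·5·1 + 10·9·12 + 6·3·12 + 3·7·3 = 1449 ≡ 6.
  α_i^2 mod 13 = [9, 12, 3, 9, 10].
  S_2 = Σ v_i α_i^2 r_i = 1·9·6 + 6·12·1 + 10·3·12 + 6·9·12 + 3·10·3 = 1224 ≡ 2.
  S = (5, 6, 2) ≠ 0, so r is not a codeword (an error is present).
Step 3: locate the error. For a single error e at position i, S_ℓ = v_i·e·α_i^ℓ, so α_err = S_1/S_0.
  S_0^{−1} = 5^{−1} = 8 (mod 13), so α_err = 6·8 = 48 ≡ 9 = α_3. Error position i = 3.
  Consistency check: S_2/S_1 = 2·11 = 22 ≡ 9 = α_err ✓ (single-error assumption holds).
Step 4: error magnitude e = S_0/v_3 = S_0·∏_{j≠3}(α_3 − α_j) = 5·4 = 20 ≡ 7 (mod 13).
Step 5: correct position 3: c_3 = r_3 − e = 12 − 7 ≡ 5 (mod 13). Hence c = [6, 1, 5, 12, 3].
  Check: interpolating c through the α_i gives m(x) = 9 + 1·x (degree < 2) with m(α_i) = c_i for every i, so c is indeed a codeword.


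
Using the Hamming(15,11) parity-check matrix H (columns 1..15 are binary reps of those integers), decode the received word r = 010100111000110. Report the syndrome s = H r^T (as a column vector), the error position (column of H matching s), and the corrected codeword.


s = (0, 0, 1, 1)^T, error position = 3, corrected codeword c = 011100111000110

Compute s = H r^T mod 2 one row at a time:
  s_1 = 1 + 1 + 0 + 0 + 0 + 1 + 1 + 0 = 4 ≡ 0 (mod 2).
  s_2 = 1 + 0 + 0 + 1 + 0 + 1 + 1 + 0 = 4 ≡ 0 (mod 2).
  s_3 = 1 + 0 + 0 + 1 + 0 + 0 + 1 + 0 = 3 ≡ 1 (mod 2).
  s_4 = 0 + 0 + 0 + 1 + 1 + 0 + 1 + 0 = 3 ≡ 1 (mod 2).
s = (0, 0, 1, 1)^T — this equals column 3 of H (binary 0011), so error is at position 3.
Correct: flip bit 3 of r = 010100111000110 to get c = 011100111000110.


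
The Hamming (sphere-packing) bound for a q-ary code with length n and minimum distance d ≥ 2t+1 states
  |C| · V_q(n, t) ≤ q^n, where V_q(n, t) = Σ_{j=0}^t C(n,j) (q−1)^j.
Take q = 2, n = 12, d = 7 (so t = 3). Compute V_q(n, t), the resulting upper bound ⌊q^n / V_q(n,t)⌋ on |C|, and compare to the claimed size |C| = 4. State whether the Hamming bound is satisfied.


V_q(n, t) = 299, q^n = 4096, Hamming bound = 13, |C| = 4 ≤ bound (satisfied).

Step 1: Compute V_q(n, t) = Σ_{j=0}^3 C(n, j) (q−1)^j.
  j = 0: C(12,0)·(1)^0 = 1·1 = 1.
  j = 1: C(12,1)·(1)^1 = 12·1 = 12.
  j = 2: C(12,2)·(1)^2 = 66·1 = 66.
  j = 3: C(12,3)·(1)^3 = 220·1 = 220.
  V_q(n, t) = 1 + 12 + 66 + 220 = 299.
Step 2: q^n = 2^12 = 4096.
Step 3: Hamming bound ⌊q^n / V_q(n,t)⌋ = ⌊4096/299⌋ = 13.
Step 4: Compare |C| = 4 to 13: satisfied.
The claimed |C| lies below the Hamming bound.


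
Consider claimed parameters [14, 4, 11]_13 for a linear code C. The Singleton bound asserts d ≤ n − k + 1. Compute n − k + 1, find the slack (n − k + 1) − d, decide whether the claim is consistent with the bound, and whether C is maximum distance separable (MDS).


Singleton RHS = n − k + 1 = 11, slack = 0, bound satisfied, MDS.

Singleton bound: d ≤ n − k + 1.
Here n = 14, k = 4, so n − k + 1 = 11.
Given d = 11, check d ≤ 11: YES.
Slack = (n − k + 1) − d = 0.
The code is MDS (slack = 0).
Description: the claimed parameters are [14, 4, 11]_13; such a code would be MDS (meets Singleton bound).


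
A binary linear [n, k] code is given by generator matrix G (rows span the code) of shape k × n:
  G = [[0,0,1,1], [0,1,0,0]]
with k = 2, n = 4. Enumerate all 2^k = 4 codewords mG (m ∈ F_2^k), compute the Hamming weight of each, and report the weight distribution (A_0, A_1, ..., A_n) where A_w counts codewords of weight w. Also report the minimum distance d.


Weight distribution: A_0 = 1, A_1 = 1, A_2 = 1, A_3 = 1. Minimum distance d = 1.

Enumerate all 2^2 = 4 messages m ∈ F_2^2.
For each, compute codeword c = mG in F_2^4, then tally its weight.
  m = 00 → c = 0000, weight = 0.
  m = 10 → c = 0011, weight = 2.
  m = 01 → c = 0100, weight = 1.
  m = 11 → c = 0111, weight = 3.
Tally weights:
  weight 0: 1 codewords.
  weight 1: 1 codewords.
  weight 2: 1 codewords.
  weight 3: 1 codewords.
Minimum distance d = smallest w > 0 with A_w > 0 = 1.
Sanity: Σ A_w = 4 = 2^2 = 4 ✓.


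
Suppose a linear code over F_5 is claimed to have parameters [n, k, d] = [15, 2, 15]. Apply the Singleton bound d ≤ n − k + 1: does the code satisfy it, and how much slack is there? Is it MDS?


Singleton RHS = n − k + 1 = 14, slack = -1, bound violated (no such code; not MDS).

Singleton bound: d ≤ n − k + 1.
Here n = 15, k = 2, so n − k + 1 = 14.
Given d = 15, check d ≤ 14: NO.
Slack = (n − k + 1) − d = -1.
The slack is negative: d = 15 exceeds n − k + 1 = 14 by 1, so the Singleton bound is violated and no linear [15, 2, 15]_5 code can exist. In particular it is not MDS (MDS requires d = n − k + 1 exactly).
Description: the claimed parameters are [15, 2, 15]_5; such a code would be impossible (violates the Singleton bound).


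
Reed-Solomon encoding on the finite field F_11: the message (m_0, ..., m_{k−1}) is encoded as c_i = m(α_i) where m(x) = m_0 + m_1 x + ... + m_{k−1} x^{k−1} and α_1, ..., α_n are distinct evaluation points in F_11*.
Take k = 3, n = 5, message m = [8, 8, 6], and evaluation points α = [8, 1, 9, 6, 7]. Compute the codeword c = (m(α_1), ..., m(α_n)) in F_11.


c = [5, 0, 5, 8, 6]

Message polynomial: m(x) = 8 + 8·x + 6·x^2 (mod 11).
For each evaluation point α_i, compute m(α_i) mod 11:
  α_1 = 8: Horner steps 6 → 1 → 5, so m(8) = 5.
  α_2 = 1: Horner steps 6 → 3 → 0, so m(1) = 0.
  α_3 = 9: Horner steps 6 → 7 → 5, so m(9) = 5.
  α_4 = 6: Horner steps 6 → 0 → 8, so m(6) = 8.
  α_5 = 7: Horner steps 6 → 6 → 6, so m(7) = 6.
Codeword c = [5, 0, 5, 8, 6] ∈ F_11^5.


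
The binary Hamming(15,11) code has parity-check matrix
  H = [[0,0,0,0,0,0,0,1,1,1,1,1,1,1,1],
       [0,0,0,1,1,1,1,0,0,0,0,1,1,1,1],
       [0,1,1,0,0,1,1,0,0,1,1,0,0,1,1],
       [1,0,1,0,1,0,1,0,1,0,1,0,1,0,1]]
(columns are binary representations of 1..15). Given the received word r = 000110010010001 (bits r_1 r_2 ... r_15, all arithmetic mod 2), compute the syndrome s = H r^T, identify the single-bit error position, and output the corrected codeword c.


s = (1, 1, 0, 1)^T, error position = 13, corrected codeword c = 000110010010101

Compute s = H r^T mod 2 one row at a time:
  s_1 = 1 + 0 + 0 + 1 + 0 + 0 + 0 + 1 = 3 ≡ 1 (mod 2).
  s_2 = 1 + 1 + 0 + 0 + 0 + 0 + 0 + 1 = 3 ≡ 1 (mod 2).
  s_3 = 0 + 0 + 0 + 0 + 0 + 1 + 0 + 1 = 2 ≡ 0 (mod 2).
  s_4 = 0 + 0 + 1 + 0 + 0 + 1 + 0 + 1 = 3 ≡ 1 (mod 2).
s = (1, 1, 0, 1)^T — this equals column 13 of H (binary 1101), so error is at position 13.
Correct: flip bit 13 of r = 000110010010001 to get c = 000110010010101.


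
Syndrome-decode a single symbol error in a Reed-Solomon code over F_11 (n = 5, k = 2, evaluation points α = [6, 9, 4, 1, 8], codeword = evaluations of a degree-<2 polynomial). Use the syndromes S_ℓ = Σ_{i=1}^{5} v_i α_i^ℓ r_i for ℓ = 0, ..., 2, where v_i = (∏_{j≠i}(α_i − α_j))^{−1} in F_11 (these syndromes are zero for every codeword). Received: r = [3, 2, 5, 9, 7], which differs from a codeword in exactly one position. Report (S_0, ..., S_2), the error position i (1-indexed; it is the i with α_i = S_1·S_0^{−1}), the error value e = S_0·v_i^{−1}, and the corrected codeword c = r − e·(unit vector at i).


S = (6, 3, 7), error at position 1, error magnitude e = 8, c = [6, 2, 5, 9, 7].

Step 1: column multipliers v_i = (∏_{j≠i}(α_i − α_j))^{−1} mod 11.
  i = 1 (α = 6): (6−9)(6−4)(6−1)(6−8) = (−3)·2·5·(−2) = 60 ≡ 5, so v_1 = 5^{−1} = 9 (mod 11).
  i = 2 (α = 9): (9−6)(9−4)(9−1)(9−8) = 3·5·8·1 = 120 ≡ 10, so v_2 = 10^{−1} = 10 (mod 11).
  i = 3 (α = 4): (4−6)(4−9)(4−1)(4−8) = (−2)·(−5)·3·(−4) = −120 ≡ 1, so v_3 = 1^{−1} = 1 (mod 11).
  i = 4 (α = 1): (1−6)(1−9)(1−4)(1−8) = (−5)·(−8)·(−3)·(−7) = 840 ≡ 4, so v_4 = 4^{−1} = 3 (mod 11).
  i = 5 (α = 8): (8−6)(8−9)(8−4)(8−1) = 2·(−1)·4·7 = −56 ≡ 10, so v_5 = 10^{−1} = 10 (mod 11).
  v = [9, 10, 1, 3, 10].
Step 2: syndromes of r = [3, 2, 5, 9, 7] (all sums mod 11).
  S_0 = Σ v_i r_i = 9·3 + 10·2 + 1·5 + 3·9 + 10·7 = 149 ≡ 6.
  S_1 = Σ v_i α_i r_i = 9·6·3 + 10·9·2 + 1·4·5 + 3·1·9 + 10·8·7 = 949 ≡ 3.
  α_i^2 mod 11 = [3, 4, 5, 1, 9].
  S_2 = Σ v_i α_i^2 r_i = 9·3·3 + 10·4·2 + 1·5·5 + 3·1·9 + 10·9·7 = 843 ≡ 7.
  S = (6, 3, 7) ≠ 0, so r is not a codeword (an error is present).
Step 3: locate the error. For a single error e at position i, S_ℓ = v_i·e·α_i^ℓ, so α_err = S_1/S_0.
  S_0^{−1} = 6^{−1} = 2 (mod 11), so α_err = 3·2 = 6 ≡ 6 = α_1. Error position i = 1.
  Consistency check: S_2/S_1 = 7·4 = 28 ≡ 6 = α_err ✓ (single-error assumption holds).
Step 4: error magnitude e = S_0/v_1 = S_0·∏_{j≠1}(α_1 − α_j) = 6·5 = 30 ≡ 8 (mod 11).
Step 5: correct position 1: c_1 = r_1 − e = 3 − 8 ≡ 6 (mod 11). Hence c = [6, 2, 5, 9, 7].
  Check: interpolating c through the α_i gives m(x) = 3 + 6·x (degree < 2) with m(α_i) = c_i for every i, so c is indeed a codeword.


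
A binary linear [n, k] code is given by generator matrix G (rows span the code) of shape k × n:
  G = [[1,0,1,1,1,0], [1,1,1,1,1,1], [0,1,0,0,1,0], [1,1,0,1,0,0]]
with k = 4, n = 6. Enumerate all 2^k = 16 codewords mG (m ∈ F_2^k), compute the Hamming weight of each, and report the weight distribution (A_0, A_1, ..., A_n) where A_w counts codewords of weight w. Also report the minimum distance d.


Weight distribution: A_0 = 1, A_1 = 1, A_2 = 3, A_3 = 6, A_4 = 3, A_5 = 1, A_6 = 1. Minimum distance d = 1.

Enumerate all 2^4 = 16 messages m ∈ F_2^4.
For each, compute codeword c = mG in F_2^6, then tally its weight.
  m = 0000 → c = 000000, weight = 0.
  m = 1000 → c = 101110, weight = 4.
  m = 0100 → c = 111111, weight = 6.
  m = 1100 → c = 010001, weight = 2.
  m = 0010 → c = 010010, weight = 2.
  m = 1010 → c = 111100, weight = 4.
  m = 0110 → c = 101101, weight = 4.
  m = 1110 → c = 000011, weight = 2.
  m = 0001 → c = 110100, weight = 3.
  m = 1001 → c = 011010, weight = 3.
  m = 0101 → c = 001011, weight = 3.
  m = 1101 → c = 100101, weight = 3.
  m = 0011 → c = 100110, weight = 3.
  m = 1011 → c = 001000, weight = 1.
  m = 0111 → c = 011001, weight = 3.
  m = 1111 → c = 110111, weight = 5.
Tally weights:
  weight 0: 1 codewords.
  weight 1: 1 codewords.
  weight 2: 3 codewords.
  weight 3: 6 codewords.
  weight 4: 3 codewords.
  weight 5: 1 codewords.
  weight 6: 1 codewords.
Minimum distance d = smallest w > 0 with A_w > 0 = 1.
Sanity: Σ A_w = 16 = 2^4 = 16 ✓.


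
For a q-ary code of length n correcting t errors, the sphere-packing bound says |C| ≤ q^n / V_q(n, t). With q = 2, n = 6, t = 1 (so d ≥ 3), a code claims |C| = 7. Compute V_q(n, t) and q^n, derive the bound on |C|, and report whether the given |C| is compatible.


V_q(n, t) = 7, q^n = 64, Hamming bound = 9, |C| = 7 ≤ bound (satisfied).

Step 1: Compute V_q(n, t) = Σ_{j=0}^1 C(n, j) (q−1)^j.
  j = 0: C(6,0)·(1)^0 = 1·1 = 1.
  j = 1: C(6,1)·(1)^1 = 6·1 = 6.
  V_q(n, t) = 1 + 6 = 7.
Step 2: q^n = 2^6 = 64.
Step 3: Hamming bound ⌊q^n / V_q(n,t)⌋ = ⌊64/7⌋ = 9.
Step 4: Compare |C| = 7 to 9: satisfied.
The claimed |C| lies below the Hamming bound.


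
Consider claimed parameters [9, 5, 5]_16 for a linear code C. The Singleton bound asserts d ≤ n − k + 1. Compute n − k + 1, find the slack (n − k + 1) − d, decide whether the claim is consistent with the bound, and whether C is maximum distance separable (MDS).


Singleton RHS = n − k + 1 = 5, slack = 0, bound satisfied, MDS.

Singleton bound: d ≤ n − k + 1.
Here n = 9, k = 5, so n − k + 1 = 5.
Given d = 5, check d ≤ 5: YES.
Slack = (n − k + 1) − d = 0.
The code is MDS (slack = 0).
Description: the claimed parameters are [9, 5, 5]_16; such a code would be MDS (meets Singleton bound).


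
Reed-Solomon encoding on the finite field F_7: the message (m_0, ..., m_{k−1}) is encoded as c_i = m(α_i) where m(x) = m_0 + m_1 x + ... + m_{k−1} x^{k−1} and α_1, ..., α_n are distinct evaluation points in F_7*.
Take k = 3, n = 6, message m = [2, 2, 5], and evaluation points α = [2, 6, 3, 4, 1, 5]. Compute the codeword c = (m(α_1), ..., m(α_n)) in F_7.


c = [5, 5, 4, 6, 2, 4]

Message polynomial: m(x) = 2 + 2·x + 5·x^2 (mod 7).
For each evaluation point α_i, compute m(α_i) mod 7:
  α_1 = 2: Horner steps 5 → 5 → 5, so m(2) = 5.
  α_2 = 6: Horner steps 5 → 4 → 5, so m(6) = 5.
  α_3 = 3: Horner steps 5 → 3 → 4, so m(3) = 4.
  α_4 = 4: Horner steps 5 → 1 → 6, so m(4) = 6.
  α_5 = 1: Horner steps 5 → 0 → 2, so m(1) = 2.
  α_6 = 5: Horner steps 5 → 6 → 4, so m(5) = 4.
Codeword c = [5, 5, 4, 6, 2, 4] ∈ F_7^6.


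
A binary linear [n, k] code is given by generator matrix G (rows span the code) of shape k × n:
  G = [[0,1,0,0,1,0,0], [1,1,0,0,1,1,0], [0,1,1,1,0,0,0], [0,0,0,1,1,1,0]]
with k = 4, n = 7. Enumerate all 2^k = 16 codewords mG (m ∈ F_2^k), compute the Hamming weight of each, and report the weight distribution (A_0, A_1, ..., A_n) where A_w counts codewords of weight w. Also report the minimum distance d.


Weight distribution: A_0 = 1, A_2 = 4, A_3 = 6, A_4 = 3, A_5 = 2. Minimum distance d = 2.

Enumerate all 2^4 = 16 messages m ∈ F_2^4.
For each, compute codeword c = mG in F_2^7, then tally its weight.
  m = 0000 → c = 0000000, weight = 0.
  m = 1000 → c = 0100100, weight = 2.
  m = 0100 → c = 1100110, weight = 4.
  m = 1100 → c = 1000010, weight = 2.
  m = 0010 → c = 0111000, weight = 3.
  m = 1010 → c = 0011100, weight = 3.
  m = 0110 → c = 1011110, weight = 5.
  m = 1110 → c = 1111010, weight = 5.
  m = 0001 → c = 0001110, weight = 3.
  m = 1001 → c = 0101010, weight = 3.
  m = 0101 → c = 1101000, weight = 3.
  m = 1101 → c = 1001100, weight = 3.
  m = 0011 → c = 0110110, weight = 4.
  m = 1011 → c = 0010010, weight = 2.
  m = 0111 → c = 1010000, weight = 2.
  m = 1111 → c = 1110100, weight = 4.
Tally weights:
  weight 0: 1 codewords.
  weight 2: 4 codewords.
  weight 3: 6 codewords.
  weight 4: 3 codewords.
  weight 5: 2 codewords.
Minimum distance d = smallest w > 0 with A_w > 0 = 2.
Sanity: Σ A_w = 16 = 2^4 = 16 ✓.


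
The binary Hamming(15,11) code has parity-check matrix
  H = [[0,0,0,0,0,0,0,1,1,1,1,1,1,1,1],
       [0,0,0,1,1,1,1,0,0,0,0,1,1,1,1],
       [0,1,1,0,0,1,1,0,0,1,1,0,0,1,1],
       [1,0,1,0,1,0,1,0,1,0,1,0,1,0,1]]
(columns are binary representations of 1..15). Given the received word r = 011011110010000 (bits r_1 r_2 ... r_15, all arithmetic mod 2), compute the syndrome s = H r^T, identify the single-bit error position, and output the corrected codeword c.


s = (0, 1, 1, 0)^T, error position = 6, corrected codeword c = 011010110010000

Compute s = H r^T mod 2 one row at a time:
  s_1 = 1 + 0 + 0 + 1 + 0 + 0 + 0 + 0 = 2 ≡ 0 (mod 2).
  s_2 = 0 + 1 + 1 + 1 + 0 + 0 + 0 + 0 = 3 ≡ 1 (mod 2).
  s_3 = 1 + 1 + 1 + 1 + 0 + 1 + 0 + 0 = 5 ≡ 1 (mod 2).
  s_4 = 0 + 1 + 1 + 1 + 0 + 1 + 0 + 0 = 4 ≡ 0 (mod 2).
s = (0, 1, 1, 0)^T — this equals column 6 of H (binary 0110), so error is at position 6.
Correct: flip bit 6 of r = 011011110010000 to get c = 011010110010000.


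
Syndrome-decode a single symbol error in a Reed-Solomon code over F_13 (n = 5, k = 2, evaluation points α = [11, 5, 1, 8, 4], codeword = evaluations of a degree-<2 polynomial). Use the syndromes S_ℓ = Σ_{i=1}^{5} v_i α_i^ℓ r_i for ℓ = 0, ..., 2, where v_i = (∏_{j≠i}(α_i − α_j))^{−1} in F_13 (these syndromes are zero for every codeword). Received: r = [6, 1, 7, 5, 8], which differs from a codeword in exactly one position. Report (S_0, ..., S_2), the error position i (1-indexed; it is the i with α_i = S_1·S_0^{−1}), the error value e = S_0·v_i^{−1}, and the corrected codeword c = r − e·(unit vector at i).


S = (7, 9, 6), error at position 2, error magnitude e = 10, c = [6, 4, 7, 5, 8].

Step 1: column multipliers v_i = (∏_{j≠i}(α_i − α_j))^{−1} mod 13.
  i = 1 (α = 11): (11−5)(11−1)(11−8)(11−4) = 6·10·3·7 = 1260 ≡ 12, so v_1 = 12^{−1} = 12 (mod 13).
  i = 2 (α = 5): (5−11)(5−1)(5−8)(5−4) = (−6)·4·(−3)·1 = 72 ≡ 7, so v_2 = 7^{−1} = 2 (mod 13).
  i = 3 (α = 1): (1−11)(1−5)(1−8)(1−4) = (−10)·(−4)·(−7)·(−3) = 840 ≡ 8, so v_3 = 8^{−1} = 5 (mod 13).
  i = 4 (α = 8): (8−11)(8−5)(8−1)(8−4) = (−3)·3·7·4 = −252 ≡ 8, so v_4 = 8^{−1} = 5 (mod 13).
  i = 5 (α = 4): (4−11)(4−5)(4−1)(4−8) = (−7)·(−1)·3·(−4) = −84 ≡ 7, so v_5 = 7^{−1} = 2 (mod 13).
  v = [12, 2, 5, 5, 2].
Step 2: syndromes of r = [6, 1, 7, 5, 8] (all sums mod 13).
  S_0 = Σ v_i r_i = 12·6 + 2·1 + 5·7 + 5·5 + 2·8 = 150 ≡ 7.
  S_1 = Σ v_i α_i r_i = 12·11·6 + 2·5·1 + 5·1·7 + 5·8·5 + 2·4·8 = 1101 ≡ 9.
  α_i^2 mod 13 = [4, 12, 1, 12, 3].
  S_2 = Σ v_i α_i^2 r_i = 12·4·6 + 2·12·1 + 5·1·7 + 5·12·5 + 2·3·8 = 695 ≡ 6.
  S = (7, 9, 6) ≠ 0, so r is not a codeword (an error is present).
Step 3: locate the error. For a single error e at position i, S_ℓ = v_i·e·α_i^ℓ, so α_err = S_1/S_0.
  S_0^{−1} = 7^{−1} = 2 (mod 13), so α_err = 9·2 = 18 ≡ 5 = α_2. Error position i = 2.
  Consistency check: S_2/S_1 = 6·3 = 18 ≡ 5 = α_err ✓ (single-error assumption holds).
Step 4: error magnitude e = S_0/v_2 = S_0·∏_{j≠2}(α_2 − α_j) = 7·7 = 49 ≡ 10 (mod 13).
Step 5: correct position 2: c_2 = r_2 − e = 1 − 10 ≡ 4 (mod 13). Hence c = [6, 4, 7, 5, 8].
  Check: interpolating c through the α_i gives m(x) = 11 + 9·x (degree < 2) with m(α_i) = c_i for every i, so c is indeed a codeword.


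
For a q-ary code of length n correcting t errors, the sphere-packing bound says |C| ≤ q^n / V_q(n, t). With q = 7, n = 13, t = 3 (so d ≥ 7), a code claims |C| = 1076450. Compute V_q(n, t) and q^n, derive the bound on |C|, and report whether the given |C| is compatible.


V_q(n, t) = 64663, q^n = 96889010407, Hamming bound = 1498368, |C| = 1076450 ≤ bound (satisfied).

Step 1: Compute V_q(n, t) = Σ_{j=0}^3 C(n, j) (q−1)^j.
  j = 0: C(13,0)·(6)^0 = 1·1 = 1.
  j = 1: C(13,1)·(6)^1 = 13·6 = 78.
  j = 2: C(13,2)·(6)^2 = 78·36 = 2808.
  j = 3: C(13,3)·(6)^3 = 286·216 = 61776.
  V_q(n, t) = 1 + 78 + 2808 + 61776 = 64663.
Step 2: q^n = 7^13 = 96889010407.
Step 3: Hamming bound ⌊q^n / V_q(n,t)⌋ = ⌊96889010407/64663⌋ = 1498368.
Step 4: Compare |C| = 1076450 to 1498368: satisfied.
The claimed |C| lies below the Hamming bound.


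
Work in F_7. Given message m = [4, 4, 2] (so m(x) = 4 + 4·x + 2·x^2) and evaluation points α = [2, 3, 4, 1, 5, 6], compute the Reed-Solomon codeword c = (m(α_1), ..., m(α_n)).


c = [6, 6, 3, 3, 4, 2]

Message polynomial: m(x) = 4 + 4·x + 2·x^2 (mod 7).
For each evaluation point α_i, compute m(α_i) mod 7:
  α_1 = 2: Horner steps 2 → 1 → 6, so m(2) = 6.
  α_2 = 3: Horner steps 2 → 3 → 6, so m(3) = 6.
  α_3 = 4: Horner steps 2 → 5 → 3, so m(4) = 3.
  α_4 = 1: Horner steps 2 → 6 → 3, so m(1) = 3.
  α_5 = 5: Horner steps 2 → 0 → 4, so m(5) = 4.
  α_6 = 6: Horner steps 2 → 2 → 2, so m(6) = 2.
Codeword c = [6, 6, 3, 3, 4, 2] ∈ F_7^6.


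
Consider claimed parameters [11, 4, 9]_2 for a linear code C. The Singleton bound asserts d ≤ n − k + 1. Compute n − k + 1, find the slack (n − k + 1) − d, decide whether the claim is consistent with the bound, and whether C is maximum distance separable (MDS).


Singleton RHS = n − k + 1 = 8, slack = -1, bound violated (no such code; not MDS).

Singleton bound: d ≤ n − k + 1.
Here n = 11, k = 4, so n − k + 1 = 8.
Given d = 9, check d ≤ 8: NO.
Slack = (n − k + 1) − d = -1.
The slack is negative: d = 9 exceeds n − k + 1 = 8 by 1, so the Singleton bound is violated and no linear [11, 4, 9]_2 code can exist. In particular it is not MDS (MDS requires d = n − k + 1 exactly).
Description: the claimed parameters are [11, 4, 9]_2; such a code would be impossible (violates the Singleton bound).


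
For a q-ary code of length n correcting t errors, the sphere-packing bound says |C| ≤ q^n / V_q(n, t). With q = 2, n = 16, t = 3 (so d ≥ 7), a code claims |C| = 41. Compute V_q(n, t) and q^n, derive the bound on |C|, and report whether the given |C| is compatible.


V_q(n, t) = 697, q^n = 65536, Hamming bound = 94, |C| = 41 ≤ bound (satisfied).

Step 1: Compute V_q(n, t) = Σ_{j=0}^3 C(n, j) (q−1)^j.
  j = 0: C(16,0)·(1)^0 = 1·1 = 1.
  j = 1: C(16,1)·(1)^1 = 16·1 = 16.
  j = 2: C(16,2)·(1)^2 = 120·1 = 120.
  j = 3: C(16,3)·(1)^3 = 560·1 = 560.
  V_q(n, t) = 1 + 16 + 120 + 560 = 697.
Step 2: q^n = 2^16 = 65536.
Step 3: Hamming bound ⌊q^n / V_q(n,t)⌋ = ⌊65536/697⌋ = 94.
Step 4: Compare |C| = 41 to 94: satisfied.
The claimed |C| lies below the Hamming bound.


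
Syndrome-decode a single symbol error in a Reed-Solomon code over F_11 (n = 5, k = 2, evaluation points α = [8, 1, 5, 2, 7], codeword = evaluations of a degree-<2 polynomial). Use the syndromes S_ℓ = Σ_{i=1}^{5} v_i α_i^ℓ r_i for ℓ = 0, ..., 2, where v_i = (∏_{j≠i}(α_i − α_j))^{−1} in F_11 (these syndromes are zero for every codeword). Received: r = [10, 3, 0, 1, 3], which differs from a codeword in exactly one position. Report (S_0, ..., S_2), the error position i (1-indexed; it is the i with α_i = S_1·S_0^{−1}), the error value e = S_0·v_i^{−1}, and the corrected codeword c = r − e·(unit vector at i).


S = (3, 3, 3), error at position 2, error magnitude e = 9, c = [10, 5, 0, 1, 3].

Step 1: column multipliers v_i = (∏_{j≠i}(α_i − α_j))^{−1} mod 11.
  i = 1 (α = 8): (8−1)(8−5)(8−2)(8−7) = 7·3·6·1 = 126 ≡ 5, so v_1 = 5^{−1} = 9 (mod 11).
  i = 2 (α = 1): (1−8)(1−5)(1−2)(1−7) = (−7)·(−4)·(−1)·(−6) = 168 ≡ 3, so v_2 = 3^{−1} = 4 (mod 11).
  i = 3 (α = 5): (5−8)(5−1)(5−2)(5−7) = (−3)·4·3·(−2) = 72 ≡ 6, so v_3 = 6^{−1} = 2 (mod 11).
  i = 4 (α = 2): (2−8)(2−1)(2−5)(2−7) = (−6)·1·(−3)·(−5) = −90 ≡ 9, so v_4 = 9^{−1} = 5 (mod 11).
  i = 5 (α = 7): (7−8)(7−1)(7−5)(7−2) = (−1)·6·2·5 = −60 ≡ 6, so v_5 = 6^{−1} = 2 (mod 11).
  v = [9, 4, 2, 5, 2].
Step 2: syndromes of r = [10, 3, 0, 1, 3] (all sums mod 11).
  S_0 = Σ v_i r_i = 9·10 + 4·3 + 2·0 + 5·1 + 2·3 = 113 ≡ 3.
  S_1 = Σ v_i α_i r_i = 9·8·10 + 4·1·3 + 2·5·0 + 5·2·1 + 2·7·3 = 784 ≡ 3.
  α_i^2 mod 11 = [9, 1, 3, 4, 5].
  S_2 = Σ v_i α_i^2 r_i = 9·9·10 + 4·1·3 + 2·3·0 + 5·4·1 + 2·5·3 = 872 ≡ 3.
  S = (3, 3, 3) ≠ 0, so r is not a codeword (an error is present).
Step 3: locate the error. For a single error e at position i, S_ℓ = v_i·e·α_i^ℓ, so α_err = S_1/S_0.
  S_0^{−1} = 3^{−1} = 4 (mod 11), so α_err = 3·4 = 12 ≡ 1 = α_2. Error position i = 2.
  Consistency check: S_2/S_1 = 3·4 = 12 ≡ 1 = α_err ✓ (single-error assumption holds).
Step 4: error magnitude e = S_0/v_2 = S_0·∏_{j≠2}(α_2 − α_j) = 3·3 = 9 ≡ 9 (mod 11).
Step 5: correct position 2: c_2 = r_2 − e = 3 − 9 ≡ 5 (mod 11). Hence c = [10, 5, 0, 1, 3].
  Check: interpolating c through the α_i gives m(x) = 9 + 7·x (degree < 2) with m(α_i) = c_i for every i, so c is indeed a codeword.


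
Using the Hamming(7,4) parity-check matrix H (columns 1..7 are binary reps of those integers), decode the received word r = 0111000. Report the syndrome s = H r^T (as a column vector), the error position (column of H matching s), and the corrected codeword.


s = (1, 0, 1)^T, error position = 5, corrected codeword c = 0111100

Compute s = H r^T mod 2 one row at a time:
  s_1 = 1 + 0 + 0 + 0 = 1 ≡ 1 (mod 2).
  s_2 = 1 + 1 + 0 + 0 = 2 ≡ 0 (mod 2).
  s_3 = 0 + 1 + 0 + 0 = 1 ≡ 1 (mod 2).
s = (1, 0, 1)^T — this equals column 5 of H (binary 101), so error is at position 5.
Correct: flip bit 5 of r = 0111000 to get c = 0111100.


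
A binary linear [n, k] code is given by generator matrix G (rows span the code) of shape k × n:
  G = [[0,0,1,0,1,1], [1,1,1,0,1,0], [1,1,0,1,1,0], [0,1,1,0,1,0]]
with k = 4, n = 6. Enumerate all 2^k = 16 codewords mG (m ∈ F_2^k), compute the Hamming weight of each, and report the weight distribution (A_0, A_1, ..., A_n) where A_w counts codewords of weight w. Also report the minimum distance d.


Weight distribution: A_0 = 1, A_1 = 1, A_2 = 2, A_3 = 6, A_4 = 5, A_5 = 1. Minimum distance d = 1.

Enumerate all 2^4 = 16 messages m ∈ F_2^4.
For each, compute codeword c = mG in F_2^6, then tally its weight.
  m = 0000 → c = 000000, weight = 0.
  m = 1000 → c = 001011, weight = 3.
  m = 0100 → c = 111010, weight = 4.
  m = 1100 → c = 110001, weight = 3.
  m = 0010 → c = 110110, weight = 4.
  m = 1010 → c = 111101, weight = 5.
  m = 0110 → c = 001100, weight = 2.
  m = 1110 → c = 000111, weight = 3.
  m = 0001 → c = 011010, weight = 3.
  m = 1001 → c = 010001, weight = 2.
  m = 0101 → c = 100000, weight = 1.
  m = 1101 → c = 101011, weight = 4.
  m = 0011 → c = 101100, weight = 3.
  m = 1011 → c = 100111, weight = 4.
  m = 0111 → c = 010110, weight = 3.
  m = 1111 → c = 011101, weight = 4.
Tally weights:
  weight 0: 1 codewords.
  weight 1: 1 codewords.
  weight 2: 2 codewords.
  weight 3: 6 codewords.
  weight 4: 5 codewords.
  weight 5: 1 codewords.
Minimum distance d = smallest w > 0 with A_w > 0 = 1.
Sanity: Σ A_w = 16 = 2^4 = 16 ✓.
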